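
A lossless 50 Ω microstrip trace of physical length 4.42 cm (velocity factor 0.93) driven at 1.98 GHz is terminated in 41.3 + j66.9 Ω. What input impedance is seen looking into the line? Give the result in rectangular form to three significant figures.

λ = v/f = 0.93·c / 1.98 GHz = 0.141 m
βl = 2π·l/λ = 2π × 0.314 = 113°
tan(βl) = tan(113°) = -2.36
Z_in = Z_0·(Z_L + jZ_0·tanβl)/(Z_0 + jZ_L·tanβl)
     = 50·(41.3 − j51.3)/(208 − j97.7)

Z_in ≈ 12.9 − j6.29 Ω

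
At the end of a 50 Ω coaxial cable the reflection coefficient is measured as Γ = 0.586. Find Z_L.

Z_L ≈ 192 Ω

Z_L = Z_0·(1 + Γ)/(1 − Γ) = 50·(1.59)/(0.414)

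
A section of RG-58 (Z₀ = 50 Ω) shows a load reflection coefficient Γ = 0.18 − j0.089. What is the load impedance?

Z_L ≈ 70.5 − j13.1 Ω

Z_L = Z_0·(1 + Γ)/(1 − Γ) = 50·(1.18 − j0.089)/(0.82 + j0.089)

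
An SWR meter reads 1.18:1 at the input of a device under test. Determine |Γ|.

|Γ| = (S − 1)/(S + 1) = (1.18 − 1)/(1.18 + 1) = 0.18/2.18

|Γ| ≈ 0.0826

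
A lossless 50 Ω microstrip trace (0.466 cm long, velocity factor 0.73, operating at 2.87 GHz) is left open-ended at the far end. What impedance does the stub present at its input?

Z_in ≈ −j124 Ω

λ = v/f = 0.73·c / 2.87 GHz = 0.0763 m
βl = 2π·l/λ = 2π × 0.0611 = 22°
tan(βl) = 0.404
For an open-ended stub, Z_in = −jZ_0·cot(βl) = −jZ_0/tan(βl)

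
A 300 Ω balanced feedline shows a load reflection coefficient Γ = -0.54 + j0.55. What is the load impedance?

Z_L = Z_0·(1 + Γ)/(1 − Γ) = 300·(0.46 + j0.55)/(1.54 − j0.55)

Z_L ≈ 45.5 + j123 Ω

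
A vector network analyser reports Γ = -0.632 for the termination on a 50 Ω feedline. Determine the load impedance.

Z_L ≈ 11.3 Ω

Z_L = Z_0·(1 + Γ)/(1 − Γ) = 50·(0.368)/(1.63)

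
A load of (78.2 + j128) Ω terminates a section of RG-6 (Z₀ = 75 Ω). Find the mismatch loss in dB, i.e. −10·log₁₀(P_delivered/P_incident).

Γ = (3.2 + j128)/(153.2 + j128), |Γ| = 0.641
|Γ|² = 0.411, so P_del/P_inc = 1 − |Γ|² = 0.589
ML = −10·log₁₀(1 − |Γ|²)

mismatch loss ≈ 2.3 dB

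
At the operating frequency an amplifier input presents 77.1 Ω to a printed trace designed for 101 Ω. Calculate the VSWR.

VSWR ≈ 1.31

For a purely resistive load, VSWR = R_L/Z_0 or Z_0/R_L (whichever > 1) = 101/77.1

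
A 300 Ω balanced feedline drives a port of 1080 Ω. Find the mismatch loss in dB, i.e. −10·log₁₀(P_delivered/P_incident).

Γ = (1080 − 300)/(1080 + 300) = 0.565
|Γ|² = 0.319, so P_del/P_inc = 1 − |Γ|² = 0.681
ML = −10·log₁₀(1 − |Γ|²)

mismatch loss ≈ 1.67 dB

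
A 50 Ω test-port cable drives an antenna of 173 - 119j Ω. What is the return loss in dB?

Γ = (123 − j119)/(223 − j119), |Γ| = 0.677
RL = −20·log₁₀|Γ| = −20·log₁₀(0.677)

RL ≈ 3.39 dB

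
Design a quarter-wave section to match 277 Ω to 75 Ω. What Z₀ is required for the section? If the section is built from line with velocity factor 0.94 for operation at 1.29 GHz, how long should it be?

Z_qwt ≈ 144 Ω; length ≈ 5.47 cm

Z_qwt = √(Z_0·R_L) = √(75 × 277) = √20780
λ = 0.94·c/f = 0.219 m, so l = λ/4 = 0.0547 m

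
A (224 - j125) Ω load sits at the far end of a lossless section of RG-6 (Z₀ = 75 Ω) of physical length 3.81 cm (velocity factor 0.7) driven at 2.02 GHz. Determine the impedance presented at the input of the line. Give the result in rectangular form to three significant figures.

Z_in ≈ 42.6 + j78.3 Ω

λ = v/f = 0.7·c / 2.02 GHz = 0.104 m
βl = 2π·l/λ = 2π × 0.366 = 132°
tan(βl) = tan(132°) = -1.11
Z_in = Z_0·(Z_L + jZ_0·tanβl)/(Z_0 + jZ_L·tanβl)
     = 75·(224 − j208)/(-64.1 − j249)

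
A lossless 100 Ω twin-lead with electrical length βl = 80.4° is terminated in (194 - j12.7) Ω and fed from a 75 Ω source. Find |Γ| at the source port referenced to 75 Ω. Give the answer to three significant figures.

tan(βl) = 5.91
Z_in = Z_0·(Z_L + jZ_0·tanβl)/(Z_0 + jZ_L·tanβl) = 51.8 − j9 Ω
Γ_s = (Z_in − Z_s)/(Z_in + Z_s) = (-23.2 − j9)/(127 − j9), |Γ_s| = 0.196

|Γ| ≈ 0.196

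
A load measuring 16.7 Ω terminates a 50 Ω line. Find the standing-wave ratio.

VSWR ≈ 2.99

Γ = (16.7 − 50)/(16.7 + 50) = -0.499
VSWR = (1 + 0.499)/(1 − 0.499)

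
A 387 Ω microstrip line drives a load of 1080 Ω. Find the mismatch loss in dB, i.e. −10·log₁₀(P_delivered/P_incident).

Γ = (1080 − 387)/(1080 + 387) = 0.472
|Γ|² = 0.223, so P_del/P_inc = 1 − |Γ|² = 0.777
ML = −10·log₁₀(1 − |Γ|²)

mismatch loss ≈ 1.1 dB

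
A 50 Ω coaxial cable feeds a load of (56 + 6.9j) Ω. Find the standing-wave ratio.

VSWR ≈ 1.19

Γ = (Z_L − Z_0)/(Z_L + Z_0) = (6 + j6.9)/(106 + j6.9)
|Γ| = 9.14/106 = 0.0861
VSWR = (1 + |Γ|)/(1 − |Γ|) = 1.09/0.914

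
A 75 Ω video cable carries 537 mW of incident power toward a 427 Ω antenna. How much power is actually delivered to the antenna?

P_delivered ≈ 273 mW

Γ = (427 − 75)/(427 + 75) = 0.701
|Γ|² = 0.492
P_refl = |Γ|²·P_inc = 264 mW, P_del = (1 − |Γ|²)·P_inc = 273 mW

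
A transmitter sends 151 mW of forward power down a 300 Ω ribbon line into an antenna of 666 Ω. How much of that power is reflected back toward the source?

Γ = (666 − 300)/(666 + 300) = 0.379
|Γ|² = 0.144
P_refl = |Γ|²·P_inc = 21.7 mW, P_del = (1 − |Γ|²)·P_inc = 129 mW

P_reflected ≈ 21.7 mW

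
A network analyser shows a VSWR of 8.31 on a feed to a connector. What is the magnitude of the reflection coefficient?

|Γ| = (S − 1)/(S + 1) = (8.31 − 1)/(8.31 + 1) = 7.31/9.31

|Γ| ≈ 0.785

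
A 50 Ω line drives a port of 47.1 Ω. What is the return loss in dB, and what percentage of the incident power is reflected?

RL ≈ 30.5 dB; 0.0892% of incident power reflected

Γ = (47.1 − 50)/(47.1 + 50) = -0.0299
RL = −20·log₁₀(0.0299) = 30.5 dB
P_refl/P_inc = |Γ|² = 0.000892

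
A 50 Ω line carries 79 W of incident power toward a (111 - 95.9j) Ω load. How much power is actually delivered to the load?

P_delivered ≈ 49.9 W

|Γ| = |(61 − j95.9)/(161 − j95.9)| = 0.606
|Γ|² = 0.368
P_refl = |Γ|²·P_inc = 29.1 W, P_del = (1 − |Γ|²)·P_inc = 49.9 W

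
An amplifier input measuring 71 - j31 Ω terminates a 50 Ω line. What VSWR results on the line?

VSWR ≈ 1.86

Γ = (Z_L − Z_0)/(Z_L + Z_0) = (21 − j31)/(121 − j31)
|Γ| = 37.4/125 = 0.3
VSWR = (1 + |Γ|)/(1 − |Γ|) = 1.3/0.7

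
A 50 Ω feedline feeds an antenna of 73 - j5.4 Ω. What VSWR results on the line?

VSWR ≈ 1.47

Γ = (Z_L − Z_0)/(Z_L + Z_0) = (23 − j5.4)/(123 − j5.4)
|Γ| = 23.6/123 = 0.192
VSWR = (1 + |Γ|)/(1 − |Γ|) = 1.19/0.808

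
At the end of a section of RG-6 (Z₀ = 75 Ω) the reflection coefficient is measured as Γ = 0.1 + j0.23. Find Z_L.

Z_L ≈ 81.4 + j40 Ω

Z_L = Z_0·(1 + Γ)/(1 − Γ) = 75·(1.1 + j0.23)/(0.9 − j0.23)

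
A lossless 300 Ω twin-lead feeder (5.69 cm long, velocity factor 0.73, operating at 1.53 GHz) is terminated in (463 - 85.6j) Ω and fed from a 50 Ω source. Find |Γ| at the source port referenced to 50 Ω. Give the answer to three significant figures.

|Γ| ≈ 0.792

λ = v/f = 0.73·c / 1.53 GHz = 0.143 m
βl = 2π·l/λ = 2π × 0.398 = 143°
tan(βl) = -0.751
Z_in = Z_0·(Z_L + jZ_0·tanβl)/(Z_0 + jZ_L·tanβl) = 369 + j149 Ω
Γ_s = (Z_in − Z_s)/(Z_in + Z_s) = (319 + j149)/(419 + j149), |Γ_s| = 0.792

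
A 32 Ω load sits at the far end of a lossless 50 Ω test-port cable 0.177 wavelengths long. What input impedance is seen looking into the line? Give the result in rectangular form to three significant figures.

βl = 2π × 0.177 = 63.7°
tan(βl) = tan(63.7°) = 2.03
Z_in = Z_0·(Z_L + jZ_0·tanβl)/(Z_0 + jZ_L·tanβl)
     = 50·(32 + j101)/(50 + j64.8)

Z_in ≈ 60.9 + j22.3 Ω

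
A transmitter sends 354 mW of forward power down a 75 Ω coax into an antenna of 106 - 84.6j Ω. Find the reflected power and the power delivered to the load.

|Γ| = |(31 − j84.6)/(181 − j84.6)| = 0.451
|Γ|² = 0.203
P_refl = |Γ|²·P_inc = 72 mW, P_del = (1 − |Γ|²)·P_inc = 282 mW

P_reflected ≈ 72 mW; P_delivered ≈ 282 mW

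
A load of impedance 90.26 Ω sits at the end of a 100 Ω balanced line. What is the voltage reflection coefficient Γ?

Γ = -0.0512

Γ = (Z_L − Z_0)/(Z_L + Z_0) = (90.26 − 100)/(90.26 + 100) = -9.74/190.3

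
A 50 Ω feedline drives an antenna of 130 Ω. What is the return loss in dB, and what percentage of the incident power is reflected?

RL ≈ 7.04 dB; 19.8% of incident power reflected

Γ = (130 − 50)/(130 + 50) = 0.444
RL = −20·log₁₀(0.444) = 7.04 dB
P_refl/P_inc = |Γ|² = 0.198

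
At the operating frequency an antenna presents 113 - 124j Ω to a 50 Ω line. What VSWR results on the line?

VSWR ≈ 5.23

Γ = (Z_L − Z_0)/(Z_L + Z_0) = (63 − j124)/(163 − j124)
|Γ| = 139/205 = 0.679
VSWR = (1 + |Γ|)/(1 − |Γ|) = 1.68/0.321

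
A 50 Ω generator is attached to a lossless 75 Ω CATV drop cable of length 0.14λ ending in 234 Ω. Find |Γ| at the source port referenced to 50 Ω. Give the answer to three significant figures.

βl = 2π × 0.14 = 50.4°
tan(βl) = 1.21
Z_in = Z_0·(Z_L + jZ_0·tanβl)/(Z_0 + jZ_L·tanβl) = 37.8 − j52 Ω
Γ_s = (Z_in − Z_s)/(Z_in + Z_s) = (-12.2 − j52)/(87.8 − j52), |Γ_s| = 0.523

|Γ| ≈ 0.523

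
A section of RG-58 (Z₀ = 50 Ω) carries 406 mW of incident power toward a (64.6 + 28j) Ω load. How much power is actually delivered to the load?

|Γ| = |(14.6 + j28)/(114.6 + j28)| = 0.268
|Γ|² = 0.0716
P_refl = |Γ|²·P_inc = 29.1 mW, P_del = (1 − |Γ|²)·P_inc = 377 mW

P_delivered ≈ 377 mW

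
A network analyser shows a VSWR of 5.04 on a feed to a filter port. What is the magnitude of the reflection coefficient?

|Γ| = (S − 1)/(S + 1) = (5.04 − 1)/(5.04 + 1) = 4.04/6.04

|Γ| ≈ 0.669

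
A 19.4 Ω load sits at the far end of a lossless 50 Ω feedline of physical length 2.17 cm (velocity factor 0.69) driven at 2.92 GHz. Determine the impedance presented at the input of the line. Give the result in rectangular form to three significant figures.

Z_in ≈ 77 − j54.7 Ω

λ = v/f = 0.69·c / 2.92 GHz = 0.0709 m
βl = 2π·l/λ = 2π × 0.306 = 110°
tan(βl) = tan(110°) = -2.72
Z_in = Z_0·(Z_L + jZ_0·tanβl)/(Z_0 + jZ_L·tanβl)
     = 50·(19.4 − j136)/(50 − j52.7)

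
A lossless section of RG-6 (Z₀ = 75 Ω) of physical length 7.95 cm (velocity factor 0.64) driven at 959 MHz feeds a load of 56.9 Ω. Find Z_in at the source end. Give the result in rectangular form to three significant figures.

Z_in ≈ 67.3 − j18.1 Ω

λ = v/f = 0.64·c / 959 MHz = 0.2 m
βl = 2π·l/λ = 2π × 0.397 = 143°
tan(βl) = tan(143°) = -0.755
Z_in = Z_0·(Z_L + jZ_0·tanβl)/(Z_0 + jZ_L·tanβl)
     = 75·(56.9 − j56.6)/(75 − j43)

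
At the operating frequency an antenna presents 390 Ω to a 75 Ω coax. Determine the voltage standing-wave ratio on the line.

VSWR ≈ 5.2

Γ = (390 − 75)/(390 + 75) = 0.677
VSWR = (1 + 0.677)/(1 − 0.677)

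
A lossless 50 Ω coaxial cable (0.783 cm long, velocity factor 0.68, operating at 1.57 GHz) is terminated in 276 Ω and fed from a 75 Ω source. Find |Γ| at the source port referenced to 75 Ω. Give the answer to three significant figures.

λ = v/f = 0.68·c / 1.57 GHz = 0.13 m
βl = 2π·l/λ = 2π × 0.0603 = 21.7°
tan(βl) = 0.398
Z_in = Z_0·(Z_L + jZ_0·tanβl)/(Z_0 + jZ_L·tanβl) = 54.9 − j101 Ω
Γ_s = (Z_in − Z_s)/(Z_in + Z_s) = (-20.1 − j101)/(130 − j101), |Γ_s| = 0.625

|Γ| ≈ 0.625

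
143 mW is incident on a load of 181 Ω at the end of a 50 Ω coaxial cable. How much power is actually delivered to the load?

P_delivered ≈ 97 mW

Γ = (181 − 50)/(181 + 50) = 0.567
|Γ|² = 0.322
P_refl = |Γ|²·P_inc = 46 mW, P_del = (1 − |Γ|²)·P_inc = 97 mW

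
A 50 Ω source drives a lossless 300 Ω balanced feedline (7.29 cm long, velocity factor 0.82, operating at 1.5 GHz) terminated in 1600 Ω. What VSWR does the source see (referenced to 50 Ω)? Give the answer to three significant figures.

λ = v/f = 0.82·c / 1.5 GHz = 0.164 m
βl = 2π·l/λ = 2π × 0.445 = 160°
tan(βl) = -0.363
Z_in = Z_0·(Z_L + jZ_0·tanβl)/(Z_0 + jZ_L·tanβl) = 381 + j629 Ω
Γ_s = (Z_in − Z_s)/(Z_in + Z_s) = (331 + j629)/(431 + j629), |Γ_s| = 0.932
VSWR = (1 + |Γ_s|)/(1 − |Γ_s|)

VSWR ≈ 28.5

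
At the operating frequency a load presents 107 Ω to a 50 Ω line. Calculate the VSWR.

VSWR ≈ 2.14

For a purely resistive load, VSWR = R_L/Z_0 or Z_0/R_L (whichever > 1) = 107/50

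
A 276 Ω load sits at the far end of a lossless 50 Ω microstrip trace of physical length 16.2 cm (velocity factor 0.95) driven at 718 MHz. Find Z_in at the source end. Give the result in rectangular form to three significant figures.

Z_in ≈ 28.2 + j68.9 Ω

λ = v/f = 0.95·c / 718 MHz = 0.397 m
βl = 2π·l/λ = 2π × 0.408 = 147°
tan(βl) = tan(147°) = -0.651
Z_in = Z_0·(Z_L + jZ_0·tanβl)/(Z_0 + jZ_L·tanβl)
     = 50·(276 − j32.6)/(50 − j180)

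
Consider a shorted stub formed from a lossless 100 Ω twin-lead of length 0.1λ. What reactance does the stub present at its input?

X_in ≈ 72.7 Ω (inductive)

βl = 2π × 0.1 = 36°
tan(βl) = 0.727
For a shorted stub, Z_in = jZ_0·tan(βl)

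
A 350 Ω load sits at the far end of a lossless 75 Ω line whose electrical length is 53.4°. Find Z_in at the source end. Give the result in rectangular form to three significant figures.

Z_in ≈ 24.3 − j51.8 Ω

tan(βl) = tan(53.4°) = 1.35
Z_in = Z_0·(Z_L + jZ_0·tanβl)/(Z_0 + jZ_L·tanβl)
     = 75·(350 + j101)/(75 + j471)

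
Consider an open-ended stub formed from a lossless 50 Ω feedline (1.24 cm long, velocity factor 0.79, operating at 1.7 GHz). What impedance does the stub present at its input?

Z_in ≈ −j80 Ω

λ = v/f = 0.79·c / 1.7 GHz = 0.139 m
βl = 2π·l/λ = 2π × 0.0889 = 32°
tan(βl) = 0.625
For an open-ended stub, Z_in = −jZ_0·cot(βl) = −jZ_0/tan(βl)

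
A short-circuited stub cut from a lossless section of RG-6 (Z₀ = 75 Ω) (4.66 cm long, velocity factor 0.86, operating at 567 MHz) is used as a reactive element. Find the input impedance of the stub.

Z_in ≈ +j56.2 Ω

λ = v/f = 0.86·c / 567 MHz = 0.455 m
βl = 2π·l/λ = 2π × 0.102 = 36.9°
tan(βl) = 0.75
For a short-circuited stub, Z_in = jZ_0·tan(βl)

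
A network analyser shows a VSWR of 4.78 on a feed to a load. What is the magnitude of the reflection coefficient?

|Γ| = (S − 1)/(S + 1) = (4.78 − 1)/(4.78 + 1) = 3.78/5.78

|Γ| ≈ 0.654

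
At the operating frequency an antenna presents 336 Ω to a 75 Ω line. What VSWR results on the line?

VSWR ≈ 4.48

Γ = (336 − 75)/(336 + 75) = 0.635
VSWR = (1 + 0.635)/(1 − 0.635)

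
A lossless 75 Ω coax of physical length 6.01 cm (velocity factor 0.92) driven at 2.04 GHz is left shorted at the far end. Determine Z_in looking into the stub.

λ = v/f = 0.92·c / 2.04 GHz = 0.135 m
βl = 2π·l/λ = 2π × 0.444 = 160°
tan(βl) = -0.366
For a shorted stub, Z_in = jZ_0·tan(βl)

Z_in ≈ −j27.4 Ω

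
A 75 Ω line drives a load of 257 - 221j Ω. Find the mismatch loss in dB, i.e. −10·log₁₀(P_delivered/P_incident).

Γ = (182 − j221)/(332 − j221), |Γ| = 0.718
|Γ|² = 0.515, so P_del/P_inc = 1 − |Γ|² = 0.485
ML = −10·log₁₀(1 − |Γ|²)

mismatch loss ≈ 3.15 dB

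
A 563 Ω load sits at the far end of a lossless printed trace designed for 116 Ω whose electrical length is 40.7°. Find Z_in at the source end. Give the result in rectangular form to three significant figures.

Z_in ≈ 53.2 − j122 Ω

tan(βl) = tan(40.7°) = 0.86
Z_in = Z_0·(Z_L + jZ_0·tanβl)/(Z_0 + jZ_L·tanβl)
     = 116·(563 + j99.8)/(116 + j484)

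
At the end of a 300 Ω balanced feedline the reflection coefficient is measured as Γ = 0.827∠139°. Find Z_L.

Z_L = Z_0·(1 + Γ)/(1 − Γ) = 300·(0.376 + j0.543)/(1.62 − j0.543)

Z_L ≈ 32.3 + j111 Ω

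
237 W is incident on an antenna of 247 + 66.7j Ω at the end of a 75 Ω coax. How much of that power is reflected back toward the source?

P_reflected ≈ 74.6 W

|Γ| = |(172 + j66.7)/(322 + j66.7)| = 0.561
|Γ|² = 0.315
P_refl = |Γ|²·P_inc = 74.6 W, P_del = (1 − |Γ|²)·P_inc = 162 W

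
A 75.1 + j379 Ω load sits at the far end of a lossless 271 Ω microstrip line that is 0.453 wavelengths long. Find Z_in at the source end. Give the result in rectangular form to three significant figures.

βl = 2π × 0.453 = 163°
tan(βl) = tan(163°) = -0.304
Z_in = Z_0·(Z_L + jZ_0·tanβl)/(Z_0 + jZ_L·tanβl)
     = 271·(75.1 + j297)/(386 − j22.8)

Z_in ≈ 40.2 + j210 Ω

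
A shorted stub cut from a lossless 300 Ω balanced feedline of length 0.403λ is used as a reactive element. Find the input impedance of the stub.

βl = 2π × 0.403 = 145°
tan(βl) = -0.698
For a shorted stub, Z_in = jZ_0·tan(βl)

Z_in ≈ −j209 Ω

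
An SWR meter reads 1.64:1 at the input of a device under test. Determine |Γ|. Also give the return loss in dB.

|Γ| = (S − 1)/(S + 1) = (1.64 − 1)/(1.64 + 1) = 0.64/2.64
RL = −20·log₁₀|Γ| = −20·log₁₀(0.242)

|Γ| ≈ 0.242; return loss ≈ 12.3 dB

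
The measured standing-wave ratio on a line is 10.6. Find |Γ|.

|Γ| = (S − 1)/(S + 1) = (10.6 − 1)/(10.6 + 1) = 9.6/11.6

|Γ| ≈ 0.828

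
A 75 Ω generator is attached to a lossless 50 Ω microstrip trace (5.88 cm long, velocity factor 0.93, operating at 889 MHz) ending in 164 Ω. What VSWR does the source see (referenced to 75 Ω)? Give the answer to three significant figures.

VSWR ≈ 4.54

λ = v/f = 0.93·c / 889 MHz = 0.314 m
βl = 2π·l/λ = 2π × 0.187 = 67.4°
tan(βl) = 2.41
Z_in = Z_0·(Z_L + jZ_0·tanβl)/(Z_0 + jZ_L·tanβl) = 17.6 − j18.5 Ω
Γ_s = (Z_in − Z_s)/(Z_in + Z_s) = (-57.4 − j18.5)/(92.6 − j18.5), |Γ_s| = 0.639
VSWR = (1 + |Γ_s|)/(1 − |Γ_s|)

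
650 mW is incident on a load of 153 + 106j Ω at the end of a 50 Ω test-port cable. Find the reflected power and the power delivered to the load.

P_reflected ≈ 271 mW; P_delivered ≈ 379 mW

|Γ| = |(103 + j106)/(203 + j106)| = 0.645
|Γ|² = 0.417
P_refl = |Γ|²·P_inc = 271 mW, P_del = (1 − |Γ|²)·P_inc = 379 mW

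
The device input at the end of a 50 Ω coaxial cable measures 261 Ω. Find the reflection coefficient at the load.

Γ = 0.678

Γ = (Z_L − Z_0)/(Z_L + Z_0) = (261 − 50)/(261 + 50) = 211/311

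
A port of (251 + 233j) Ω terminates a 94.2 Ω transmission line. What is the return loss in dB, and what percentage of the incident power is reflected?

Γ = (156.8 + j233)/(345.2 + j233), |Γ| = 0.674
RL = −20·log₁₀(0.674) = 3.42 dB
P_refl/P_inc = |Γ|² = 0.455

RL ≈ 3.42 dB; 45.5% of incident power reflected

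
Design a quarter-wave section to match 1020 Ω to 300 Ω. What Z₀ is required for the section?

Z_qwt ≈ 553 Ω

Z_qwt = √(Z_0·R_L) = √(300 × 1020) = √306000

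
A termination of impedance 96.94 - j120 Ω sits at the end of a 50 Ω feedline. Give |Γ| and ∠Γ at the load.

Γ = (Z_L − Z_0)/(Z_L + Z_0) = (46.94 − j120)/(146.9 − j120)
|Γ| = 129/190 = 0.679

Γ ≈ 0.679 ∠ -29.4°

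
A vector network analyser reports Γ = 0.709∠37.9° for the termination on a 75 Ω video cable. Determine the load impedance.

Z_L = Z_0·(1 + Γ)/(1 − Γ) = 75·(1.56 + j0.436)/(0.441 − j0.436)

Z_L ≈ 97.2 + j170 Ω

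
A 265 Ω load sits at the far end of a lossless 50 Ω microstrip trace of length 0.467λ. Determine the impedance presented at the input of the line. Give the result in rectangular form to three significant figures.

Z_in ≈ 123 + j127 Ω

βl = 2π × 0.467 = 168°
tan(βl) = tan(168°) = -0.21
Z_in = Z_0·(Z_L + jZ_0·tanβl)/(Z_0 + jZ_L·tanβl)
     = 50·(265 − j10.5)/(50 − j55.7)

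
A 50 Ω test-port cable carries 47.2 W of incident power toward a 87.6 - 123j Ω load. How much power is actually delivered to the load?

P_delivered ≈ 24.3 W

|Γ| = |(37.6 − j123)/(137.6 − j123)| = 0.697
|Γ|² = 0.486
P_refl = |Γ|²·P_inc = 22.9 W, P_del = (1 − |Γ|²)·P_inc = 24.3 W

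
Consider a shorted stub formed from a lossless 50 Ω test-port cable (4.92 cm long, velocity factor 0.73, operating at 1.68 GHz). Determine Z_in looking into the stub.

Z_in ≈ −j48.5 Ω

λ = v/f = 0.73·c / 1.68 GHz = 0.13 m
βl = 2π·l/λ = 2π × 0.377 = 136°
tan(βl) = -0.97
For a shorted stub, Z_in = jZ_0·tan(βl)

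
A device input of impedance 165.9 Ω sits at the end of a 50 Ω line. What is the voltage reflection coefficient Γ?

Γ = 0.537

Γ = (Z_L − Z_0)/(Z_L + Z_0) = (165.9 − 50)/(165.9 + 50) = 115.9/215.9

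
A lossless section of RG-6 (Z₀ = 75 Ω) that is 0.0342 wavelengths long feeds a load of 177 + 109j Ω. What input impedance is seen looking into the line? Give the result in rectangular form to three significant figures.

Z_in ≈ 253 − j7.61 Ω

βl = 2π × 0.0342 = 12.3°
tan(βl) = tan(12.3°) = 0.218
Z_in = Z_0·(Z_L + jZ_0·tanβl)/(Z_0 + jZ_L·tanβl)
     = 75·(177 + j125)/(51.2 + j38.6)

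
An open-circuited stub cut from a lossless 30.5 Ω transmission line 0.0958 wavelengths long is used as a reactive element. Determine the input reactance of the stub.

X_in ≈ -44.4 Ω (capacitive)

βl = 2π × 0.0958 = 34.5°
tan(βl) = 0.687
For an open-circuited stub, Z_in = −jZ_0·cot(βl) = −jZ_0/tan(βl)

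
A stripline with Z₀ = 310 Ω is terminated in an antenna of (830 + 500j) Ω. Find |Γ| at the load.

Γ = (Z_L − Z_0)/(Z_L + Z_0) = (520 + j500)/(1140 + j500)
|Γ| = 721/1240

|Γ| ≈ 0.58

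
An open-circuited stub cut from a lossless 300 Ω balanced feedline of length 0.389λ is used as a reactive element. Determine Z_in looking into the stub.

Z_in ≈ +j358 Ω

βl = 2π × 0.389 = 140°
tan(βl) = -0.838
For an open-circuited stub, Z_in = −jZ_0·cot(βl) = −jZ_0/tan(βl)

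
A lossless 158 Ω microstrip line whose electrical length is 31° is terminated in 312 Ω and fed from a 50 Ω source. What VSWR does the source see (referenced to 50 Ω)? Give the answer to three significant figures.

VSWR ≈ 5.1

tan(βl) = 0.601
Z_in = Z_0·(Z_L + jZ_0·tanβl)/(Z_0 + jZ_L·tanβl) = 176 − j114 Ω
Γ_s = (Z_in − Z_s)/(Z_in + Z_s) = (126 − j114)/(226 − j114), |Γ_s| = 0.672
VSWR = (1 + |Γ_s|)/(1 − |Γ_s|)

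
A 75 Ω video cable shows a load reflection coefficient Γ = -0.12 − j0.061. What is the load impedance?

Z_L = Z_0·(1 + Γ)/(1 − Γ) = 75·(0.88 − j0.061)/(1.12 + j0.061)

Z_L ≈ 58.5 − j7.27 Ω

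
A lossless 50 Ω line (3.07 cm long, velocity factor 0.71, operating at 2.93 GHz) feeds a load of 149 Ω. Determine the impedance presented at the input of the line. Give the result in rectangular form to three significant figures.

λ = v/f = 0.71·c / 2.93 GHz = 0.0727 m
βl = 2π·l/λ = 2π × 0.422 = 152°
tan(βl) = tan(152°) = -0.531
Z_in = Z_0·(Z_L + jZ_0·tanβl)/(Z_0 + jZ_L·tanβl)
     = 50·(149 − j26.6)/(50 − j79.1)

Z_in ≈ 54.5 + j59.7 Ω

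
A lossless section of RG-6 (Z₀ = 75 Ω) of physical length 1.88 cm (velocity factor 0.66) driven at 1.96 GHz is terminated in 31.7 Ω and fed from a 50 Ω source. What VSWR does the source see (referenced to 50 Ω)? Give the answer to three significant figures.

VSWR ≈ 3.28

λ = v/f = 0.66·c / 1.96 GHz = 0.101 m
βl = 2π·l/λ = 2π × 0.186 = 67°
tan(βl) = 2.36
Z_in = Z_0·(Z_L + jZ_0·tanβl)/(Z_0 + jZ_L·tanβl) = 104 + j72.9 Ω
Γ_s = (Z_in − Z_s)/(Z_in + Z_s) = (54.2 + j72.9)/(154 + j72.9), |Γ_s| = 0.533
VSWR = (1 + |Γ_s|)/(1 − |Γ_s|)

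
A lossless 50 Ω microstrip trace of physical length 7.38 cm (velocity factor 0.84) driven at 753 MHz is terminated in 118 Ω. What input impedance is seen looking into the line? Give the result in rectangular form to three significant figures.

λ = v/f = 0.84·c / 753 MHz = 0.335 m
βl = 2π·l/λ = 2π × 0.221 = 79.4°
tan(βl) = tan(79.4°) = 5.34
Z_in = Z_0·(Z_L + jZ_0·tanβl)/(Z_0 + jZ_L·tanβl)
     = 50·(118 + j267)/(50 + j630)

Z_in ≈ 21.8 − j7.64 Ω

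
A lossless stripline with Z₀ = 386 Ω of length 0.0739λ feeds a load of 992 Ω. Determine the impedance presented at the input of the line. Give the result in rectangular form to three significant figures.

βl = 2π × 0.0739 = 26.6°
tan(βl) = tan(26.6°) = 0.501
Z_in = Z_0·(Z_L + jZ_0·tanβl)/(Z_0 + jZ_L·tanβl)
     = 386·(992 + j193)/(386 + j497)

Z_in ≈ 467 − j408 Ω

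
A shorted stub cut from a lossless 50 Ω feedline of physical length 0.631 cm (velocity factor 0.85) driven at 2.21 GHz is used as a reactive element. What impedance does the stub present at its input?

Z_in ≈ +j17.9 Ω

λ = v/f = 0.85·c / 2.21 GHz = 0.115 m
βl = 2π·l/λ = 2π × 0.0547 = 19.7°
tan(βl) = 0.358
For a shorted stub, Z_in = jZ_0·tan(βl)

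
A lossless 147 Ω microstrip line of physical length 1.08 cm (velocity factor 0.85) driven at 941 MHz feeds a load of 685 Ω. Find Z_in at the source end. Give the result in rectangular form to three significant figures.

Z_in ≈ 301 − j322 Ω

λ = v/f = 0.85·c / 941 MHz = 0.271 m
βl = 2π·l/λ = 2π × 0.0399 = 14.3°
tan(βl) = tan(14.3°) = 0.256
Z_in = Z_0·(Z_L + jZ_0·tanβl)/(Z_0 + jZ_L·tanβl)
     = 147·(685 + j37.6)/(147 + j175)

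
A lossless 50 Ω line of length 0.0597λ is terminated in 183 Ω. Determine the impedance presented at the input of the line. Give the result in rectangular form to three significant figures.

βl = 2π × 0.0597 = 21.5°
tan(βl) = tan(21.5°) = 0.394
Z_in = Z_0·(Z_L + jZ_0·tanβl)/(Z_0 + jZ_L·tanβl)
     = 50·(183 + j19.7)/(50 + j72.1)

Z_in ≈ 68.7 − j79.3 Ω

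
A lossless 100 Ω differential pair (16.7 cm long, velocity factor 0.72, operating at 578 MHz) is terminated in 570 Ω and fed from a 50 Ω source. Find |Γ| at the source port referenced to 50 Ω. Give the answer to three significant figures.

|Γ| ≈ 0.826

λ = v/f = 0.72·c / 578 MHz = 0.374 m
βl = 2π·l/λ = 2π × 0.447 = 161°
tan(βl) = -0.347
Z_in = Z_0·(Z_L + jZ_0·tanβl)/(Z_0 + jZ_L·tanβl) = 130 + j223 Ω
Γ_s = (Z_in − Z_s)/(Z_in + Z_s) = (80.1 + j223)/(180 + j223), |Γ_s| = 0.826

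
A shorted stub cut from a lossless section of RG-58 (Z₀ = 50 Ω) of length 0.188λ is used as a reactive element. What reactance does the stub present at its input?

βl = 2π × 0.188 = 67.7°
tan(βl) = 2.44
For a shorted stub, Z_in = jZ_0·tan(βl)

X_in ≈ 122 Ω (inductive)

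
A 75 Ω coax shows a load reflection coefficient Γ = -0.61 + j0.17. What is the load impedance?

Z_L ≈ 17.1 + j9.73 Ω

Z_L = Z_0·(1 + Γ)/(1 − Γ) = 75·(0.39 + j0.17)/(1.61 − j0.17)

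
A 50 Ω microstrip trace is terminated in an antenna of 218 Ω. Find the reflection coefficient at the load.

Γ = 0.627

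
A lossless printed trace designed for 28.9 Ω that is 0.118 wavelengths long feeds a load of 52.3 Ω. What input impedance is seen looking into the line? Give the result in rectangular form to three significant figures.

Z_in ≈ 25.7 − j16.1 Ω

βl = 2π × 0.118 = 42.5°
tan(βl) = tan(42.5°) = 0.916
Z_in = Z_0·(Z_L + jZ_0·tanβl)/(Z_0 + jZ_L·tanβl)
     = 28.9·(52.3 + j26.5)/(28.9 + j47.9)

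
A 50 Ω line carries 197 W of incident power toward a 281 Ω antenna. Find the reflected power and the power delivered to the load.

Γ = (281 − 50)/(281 + 50) = 0.698
|Γ|² = 0.487
P_refl = |Γ|²·P_inc = 95.9 W, P_del = (1 − |Γ|²)·P_inc = 101 W

P_reflected ≈ 95.9 W; P_delivered ≈ 101 W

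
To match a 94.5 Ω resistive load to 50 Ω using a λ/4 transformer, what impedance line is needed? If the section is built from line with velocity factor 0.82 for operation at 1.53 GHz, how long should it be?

Z_qwt = √(Z_0·R_L) = √(50 × 94.5) = √4725
λ = 0.82·c/f = 0.161 m, so l = λ/4 = 0.0402 m

Z_qwt ≈ 68.7 Ω; length ≈ 4.02 cm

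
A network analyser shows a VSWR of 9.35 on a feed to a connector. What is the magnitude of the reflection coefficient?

|Γ| = (S − 1)/(S + 1) = (9.35 − 1)/(9.35 + 1) = 8.35/10.3

|Γ| ≈ 0.807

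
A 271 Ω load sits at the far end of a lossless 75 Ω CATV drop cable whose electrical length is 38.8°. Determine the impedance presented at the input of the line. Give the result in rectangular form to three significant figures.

Z_in ≈ 47.3 − j77 Ω

tan(βl) = tan(38.8°) = 0.804
Z_in = Z_0·(Z_L + jZ_0·tanβl)/(Z_0 + jZ_L·tanβl)
     = 75·(271 + j60.3)/(75 + j218)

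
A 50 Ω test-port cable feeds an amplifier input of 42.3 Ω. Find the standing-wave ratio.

VSWR ≈ 1.18

Γ = (42.3 − 50)/(42.3 + 50) = -0.0834
VSWR = (1 + 0.0834)/(1 − 0.0834)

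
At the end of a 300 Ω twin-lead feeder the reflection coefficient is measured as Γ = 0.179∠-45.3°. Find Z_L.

Z_L = Z_0·(1 + Γ)/(1 − Γ) = 300·(1.13 − j0.127)/(0.874 + j0.127)

Z_L ≈ 372 − j97.8 Ω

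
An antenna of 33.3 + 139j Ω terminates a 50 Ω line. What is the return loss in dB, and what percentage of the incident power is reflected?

Γ = (-16.7 + j139)/(83.3 + j139), |Γ| = 0.864
RL = −20·log₁₀(0.864) = 1.27 dB
P_refl/P_inc = |Γ|² = 0.746

RL ≈ 1.27 dB; 74.6% of incident power reflected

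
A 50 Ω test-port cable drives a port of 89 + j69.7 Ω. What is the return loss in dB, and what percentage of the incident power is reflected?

RL ≈ 5.79 dB; 26.4% of incident power reflected

Γ = (39 + j69.7)/(139 + j69.7), |Γ| = 0.514
RL = −20·log₁₀(0.514) = 5.79 dB
P_refl/P_inc = |Γ|² = 0.264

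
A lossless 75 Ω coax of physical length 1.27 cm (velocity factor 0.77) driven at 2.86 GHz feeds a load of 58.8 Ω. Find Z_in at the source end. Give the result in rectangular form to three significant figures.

Z_in ≈ 80.4 + j18.2 Ω

λ = v/f = 0.77·c / 2.86 GHz = 0.0808 m
βl = 2π·l/λ = 2π × 0.157 = 56.6°
tan(βl) = tan(56.6°) = 1.52
Z_in = Z_0·(Z_L + jZ_0·tanβl)/(Z_0 + jZ_L·tanβl)
     = 75·(58.8 + j114)/(75 + j89.2)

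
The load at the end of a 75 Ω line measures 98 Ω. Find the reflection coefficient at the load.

Γ = 0.133

Γ = (Z_L − Z_0)/(Z_L + Z_0) = (98 − 75)/(98 + 75) = 23/173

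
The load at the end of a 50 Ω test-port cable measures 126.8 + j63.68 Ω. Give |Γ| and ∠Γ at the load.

Γ ≈ 0.531 ∠ 19.9°

Γ = (Z_L − Z_0)/(Z_L + Z_0) = (76.8 + j63.68)/(176.8 + j63.68)
|Γ| = 99.8/188 = 0.531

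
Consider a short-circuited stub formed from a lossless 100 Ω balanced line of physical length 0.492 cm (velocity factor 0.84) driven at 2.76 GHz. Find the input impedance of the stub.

λ = v/f = 0.84·c / 2.76 GHz = 0.0913 m
βl = 2π·l/λ = 2π × 0.0539 = 19.4°
tan(βl) = 0.352
For a short-circuited stub, Z_in = jZ_0·tan(βl)

Z_in ≈ +j35.2 Ω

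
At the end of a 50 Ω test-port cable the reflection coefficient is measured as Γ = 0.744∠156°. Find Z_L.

Z_L = Z_0·(1 + Γ)/(1 − Γ) = 50·(0.32 + j0.303)/(1.68 − j0.303)

Z_L ≈ 7.66 + j10.4 Ω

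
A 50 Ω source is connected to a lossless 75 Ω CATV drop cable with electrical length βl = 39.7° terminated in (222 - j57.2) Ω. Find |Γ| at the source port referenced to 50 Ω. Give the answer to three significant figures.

|Γ| ≈ 0.556

tan(βl) = 0.83
Z_in = Z_0·(Z_L + jZ_0·tanβl)/(Z_0 + jZ_L·tanβl) = 43.1 − j61.7 Ω
Γ_s = (Z_in − Z_s)/(Z_in + Z_s) = (-6.93 − j61.7)/(93.1 − j61.7), |Γ_s| = 0.556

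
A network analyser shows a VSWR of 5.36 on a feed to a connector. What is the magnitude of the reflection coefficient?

|Γ| ≈ 0.686

|Γ| = (S − 1)/(S + 1) = (5.36 − 1)/(5.36 + 1) = 4.36/6.36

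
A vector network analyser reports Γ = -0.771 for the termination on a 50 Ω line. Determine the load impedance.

Z_L = Z_0·(1 + Γ)/(1 − Γ) = 50·(0.229)/(1.77)

Z_L ≈ 6.47 Ω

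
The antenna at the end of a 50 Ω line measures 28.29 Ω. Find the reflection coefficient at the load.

Γ = -0.277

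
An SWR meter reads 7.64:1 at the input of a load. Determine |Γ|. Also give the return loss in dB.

|Γ| = (S − 1)/(S + 1) = (7.64 − 1)/(7.64 + 1) = 6.64/8.64
RL = −20·log₁₀|Γ| = −20·log₁₀(0.769)

|Γ| ≈ 0.769; return loss ≈ 2.29 dB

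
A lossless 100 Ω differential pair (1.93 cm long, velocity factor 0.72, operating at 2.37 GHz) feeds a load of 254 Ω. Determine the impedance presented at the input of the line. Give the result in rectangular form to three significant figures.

λ = v/f = 0.72·c / 2.37 GHz = 0.0911 m
βl = 2π·l/λ = 2π × 0.212 = 76.2°
tan(βl) = tan(76.2°) = 4.08
Z_in = Z_0·(Z_L + jZ_0·tanβl)/(Z_0 + jZ_L·tanβl)
     = 100·(254 + j408)/(100 + j1040)

Z_in ≈ 41.3 − j20.5 Ω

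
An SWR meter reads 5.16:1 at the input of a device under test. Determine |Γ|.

|Γ| ≈ 0.675

|Γ| = (S − 1)/(S + 1) = (5.16 − 1)/(5.16 + 1) = 4.16/6.16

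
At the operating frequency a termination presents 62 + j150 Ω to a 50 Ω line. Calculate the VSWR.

Γ = (Z_L − Z_0)/(Z_L + Z_0) = (12 + j150)/(112 + j150)
|Γ| = 150/187 = 0.804
VSWR = (1 + |Γ|)/(1 − |Γ|) = 1.8/0.196

VSWR ≈ 9.2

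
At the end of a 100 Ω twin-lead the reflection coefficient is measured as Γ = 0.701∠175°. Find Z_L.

Z_L = Z_0·(1 + Γ)/(1 − Γ) = 100·(0.302 + j0.0611)/(1.7 − j0.0611)

Z_L ≈ 17.6 + j4.23 Ω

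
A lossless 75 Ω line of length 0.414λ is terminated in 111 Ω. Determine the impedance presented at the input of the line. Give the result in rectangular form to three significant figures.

βl = 2π × 0.414 = 149°
tan(βl) = tan(149°) = -0.6
Z_in = Z_0·(Z_L + jZ_0·tanβl)/(Z_0 + jZ_L·tanβl)
     = 75·(111 − j45)/(75 − j66.6)

Z_in ≈ 84.4 + j30 Ω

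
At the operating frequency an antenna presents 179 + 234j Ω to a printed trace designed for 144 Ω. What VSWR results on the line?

VSWR ≈ 3.92

Γ = (Z_L − Z_0)/(Z_L + Z_0) = (35 + j234)/(323 + j234)
|Γ| = 237/399 = 0.593
VSWR = (1 + |Γ|)/(1 − |Γ|) = 1.59/0.407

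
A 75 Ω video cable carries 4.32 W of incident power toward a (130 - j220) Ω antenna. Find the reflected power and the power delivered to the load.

|Γ| = |(55 − j220)/(205 − j220)| = 0.754
|Γ|² = 0.569
P_refl = |Γ|²·P_inc = 2.46 W, P_del = (1 − |Γ|²)·P_inc = 1.86 W

P_reflected ≈ 2.46 W; P_delivered ≈ 1.86 W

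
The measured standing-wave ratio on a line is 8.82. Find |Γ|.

|Γ| ≈ 0.796

|Γ| = (S − 1)/(S + 1) = (8.82 − 1)/(8.82 + 1) = 7.82/9.82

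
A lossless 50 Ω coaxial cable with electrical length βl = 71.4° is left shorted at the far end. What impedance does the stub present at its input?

tan(βl) = 2.97
For a shorted stub, Z_in = jZ_0·tan(βl)

Z_in ≈ +j149 Ω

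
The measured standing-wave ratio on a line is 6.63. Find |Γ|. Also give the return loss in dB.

|Γ| ≈ 0.738; return loss ≈ 2.64 dB

|Γ| = (S − 1)/(S + 1) = (6.63 − 1)/(6.63 + 1) = 5.63/7.63
RL = −20·log₁₀|Γ| = −20·log₁₀(0.738)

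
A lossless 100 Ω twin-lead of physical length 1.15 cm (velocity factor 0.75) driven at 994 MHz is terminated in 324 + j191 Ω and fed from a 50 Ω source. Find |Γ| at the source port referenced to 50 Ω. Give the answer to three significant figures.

λ = v/f = 0.75·c / 994 MHz = 0.226 m
βl = 2π·l/λ = 2π × 0.0508 = 18.3°
tan(βl) = 0.331
Z_in = Z_0·(Z_L + jZ_0·tanβl)/(Z_0 + jZ_L·tanβl) = 280 − j206 Ω
Γ_s = (Z_in − Z_s)/(Z_in + Z_s) = (230 − j206)/(330 − j206), |Γ_s| = 0.794

|Γ| ≈ 0.794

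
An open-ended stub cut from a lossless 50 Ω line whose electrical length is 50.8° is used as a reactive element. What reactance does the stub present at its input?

tan(βl) = 1.23
For an open-ended stub, Z_in = −jZ_0·cot(βl) = −jZ_0/tan(βl)

X_in ≈ -40.8 Ω (capacitive)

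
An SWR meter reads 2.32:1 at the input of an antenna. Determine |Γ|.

|Γ| = (S − 1)/(S + 1) = (2.32 − 1)/(2.32 + 1) = 1.32/3.32

|Γ| ≈ 0.398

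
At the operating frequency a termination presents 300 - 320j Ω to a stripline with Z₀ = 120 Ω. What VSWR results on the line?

Γ = (Z_L − Z_0)/(Z_L + Z_0) = (180 − j320)/(420 − j320)
|Γ| = 367/528 = 0.695
VSWR = (1 + |Γ|)/(1 − |Γ|) = 1.7/0.305

VSWR ≈ 5.56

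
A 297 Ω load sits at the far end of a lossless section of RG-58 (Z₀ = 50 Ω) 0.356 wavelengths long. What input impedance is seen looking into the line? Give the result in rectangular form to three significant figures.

Z_in ≈ 13.4 + j37.5 Ω

βl = 2π × 0.356 = 128°
tan(βl) = tan(128°) = -1.27
Z_in = Z_0·(Z_L + jZ_0·tanβl)/(Z_0 + jZ_L·tanβl)
     = 50·(297 − j63.6)/(50 − j378)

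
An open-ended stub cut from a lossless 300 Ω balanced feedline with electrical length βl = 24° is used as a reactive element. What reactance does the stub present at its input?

X_in ≈ -674 Ω (capacitive)

tan(βl) = 0.445
For an open-ended stub, Z_in = −jZ_0·cot(βl) = −jZ_0/tan(βl)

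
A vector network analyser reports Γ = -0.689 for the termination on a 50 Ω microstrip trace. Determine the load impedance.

Z_L = Z_0·(1 + Γ)/(1 − Γ) = 50·(0.311)/(1.69)

Z_L ≈ 9.21 Ω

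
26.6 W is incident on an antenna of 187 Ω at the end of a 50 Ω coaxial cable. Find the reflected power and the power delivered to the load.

P_reflected ≈ 8.89 W; P_delivered ≈ 17.7 W

Γ = (187 − 50)/(187 + 50) = 0.578
|Γ|² = 0.334
P_refl = |Γ|²·P_inc = 8.89 W, P_del = (1 − |Γ|²)·P_inc = 17.7 W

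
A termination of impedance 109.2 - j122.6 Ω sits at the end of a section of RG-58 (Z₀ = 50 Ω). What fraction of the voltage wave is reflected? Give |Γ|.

|Γ| ≈ 0.678

Γ = (Z_L − Z_0)/(Z_L + Z_0) = (59.2 − j122.6)/(159.2 − j122.6)
|Γ| = 136/201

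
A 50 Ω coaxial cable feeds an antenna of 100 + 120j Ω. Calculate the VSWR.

Γ = (Z_L − Z_0)/(Z_L + Z_0) = (50 + j120)/(150 + j120)
|Γ| = 130/192 = 0.677
VSWR = (1 + |Γ|)/(1 − |Γ|) = 1.68/0.323

VSWR ≈ 5.19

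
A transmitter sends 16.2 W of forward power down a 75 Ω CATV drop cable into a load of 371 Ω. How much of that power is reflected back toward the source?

Γ = (371 − 75)/(371 + 75) = 0.664
|Γ|² = 0.44
P_refl = |Γ|²·P_inc = 7.14 W, P_del = (1 − |Γ|²)·P_inc = 9.06 W

P_reflected ≈ 7.14 W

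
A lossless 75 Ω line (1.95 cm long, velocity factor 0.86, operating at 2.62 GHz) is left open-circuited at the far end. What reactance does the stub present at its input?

X_in ≈ -25.4 Ω (capacitive)

λ = v/f = 0.86·c / 2.62 GHz = 0.0985 m
βl = 2π·l/λ = 2π × 0.198 = 71.3°
tan(βl) = 2.95
For an open-circuited stub, Z_in = −jZ_0·cot(βl) = −jZ_0/tan(βl)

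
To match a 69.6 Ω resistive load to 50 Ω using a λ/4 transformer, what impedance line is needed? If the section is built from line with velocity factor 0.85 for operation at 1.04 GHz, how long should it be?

Z_qwt ≈ 59 Ω; length ≈ 6.13 cm

Z_qwt = √(Z_0·R_L) = √(50 × 69.6) = √3480
λ = 0.85·c/f = 0.245 m, so l = λ/4 = 0.0613 m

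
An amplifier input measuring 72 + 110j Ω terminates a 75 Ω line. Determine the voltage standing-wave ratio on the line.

Γ = (Z_L − Z_0)/(Z_L + Z_0) = (-3 + j110)/(147 + j110)
|Γ| = 110/184 = 0.599
VSWR = (1 + |Γ|)/(1 − |Γ|) = 1.6/0.401

VSWR ≈ 3.99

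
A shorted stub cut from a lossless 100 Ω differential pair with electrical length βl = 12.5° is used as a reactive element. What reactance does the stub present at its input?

tan(βl) = 0.222
For a shorted stub, Z_in = jZ_0·tan(βl)

X_in ≈ 22.2 Ω (inductive)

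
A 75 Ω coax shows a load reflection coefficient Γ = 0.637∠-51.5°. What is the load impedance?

Z_L = Z_0·(1 + Γ)/(1 − Γ) = 75·(1.4 − j0.499)/(0.603 + j0.499)

Z_L ≈ 72.7 − j122 Ω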